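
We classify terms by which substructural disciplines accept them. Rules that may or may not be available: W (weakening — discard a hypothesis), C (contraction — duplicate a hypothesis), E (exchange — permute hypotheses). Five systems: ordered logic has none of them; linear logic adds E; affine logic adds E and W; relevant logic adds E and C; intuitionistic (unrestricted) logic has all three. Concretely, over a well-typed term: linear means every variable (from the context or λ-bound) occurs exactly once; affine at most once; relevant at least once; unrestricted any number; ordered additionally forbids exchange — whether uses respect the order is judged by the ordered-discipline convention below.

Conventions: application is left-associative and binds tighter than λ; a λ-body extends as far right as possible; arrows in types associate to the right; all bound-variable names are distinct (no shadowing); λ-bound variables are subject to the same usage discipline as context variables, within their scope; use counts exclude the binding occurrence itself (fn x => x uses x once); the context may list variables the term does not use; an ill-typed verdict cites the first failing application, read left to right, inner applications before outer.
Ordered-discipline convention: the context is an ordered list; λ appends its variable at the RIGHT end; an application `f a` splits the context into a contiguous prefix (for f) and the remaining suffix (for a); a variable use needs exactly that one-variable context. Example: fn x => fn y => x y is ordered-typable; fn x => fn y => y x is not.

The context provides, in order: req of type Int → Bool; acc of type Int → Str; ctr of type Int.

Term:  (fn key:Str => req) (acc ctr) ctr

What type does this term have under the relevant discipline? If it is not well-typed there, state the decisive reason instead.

not well-typed under relevant — unused: key — weakening required
usage: req ×1, acc ×1, ctr ×2, key (bound) ×0
use order (left to right): req, acc, ctr, ctr
typing: the term checks, with type Bool
summary: ordered ✗ · linear ✗ · affine ✗ · relevant ✗ · unrestricted ✓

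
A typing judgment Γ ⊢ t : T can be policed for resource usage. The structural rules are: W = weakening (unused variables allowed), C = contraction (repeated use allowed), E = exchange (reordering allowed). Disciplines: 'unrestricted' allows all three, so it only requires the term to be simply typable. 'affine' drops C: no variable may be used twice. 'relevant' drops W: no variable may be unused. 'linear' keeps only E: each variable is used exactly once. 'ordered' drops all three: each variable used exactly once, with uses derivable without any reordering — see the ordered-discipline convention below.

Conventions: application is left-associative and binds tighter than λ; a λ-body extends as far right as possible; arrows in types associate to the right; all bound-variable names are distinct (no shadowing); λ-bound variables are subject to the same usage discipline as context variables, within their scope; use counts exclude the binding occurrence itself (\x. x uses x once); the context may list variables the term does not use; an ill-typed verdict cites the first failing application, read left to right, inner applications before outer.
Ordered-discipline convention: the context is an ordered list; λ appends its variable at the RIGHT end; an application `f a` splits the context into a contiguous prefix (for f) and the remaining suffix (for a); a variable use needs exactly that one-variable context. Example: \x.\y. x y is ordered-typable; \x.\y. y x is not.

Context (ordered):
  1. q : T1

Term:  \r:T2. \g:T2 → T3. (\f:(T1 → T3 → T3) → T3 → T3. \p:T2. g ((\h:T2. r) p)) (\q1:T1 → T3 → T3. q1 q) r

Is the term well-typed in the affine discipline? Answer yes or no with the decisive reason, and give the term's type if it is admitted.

no — uses contraction: r ×2
usage: q=1, r (λ-bound)=2, g (λ-bound)=1, f (λ-bound)=0, p (λ-bound)=1, h (λ-bound)=0, q1 (λ-bound)=1
use order (left to right): g, r, p, q1, q, r
typing: the term checks, with type T2 → (T2 → T3) → T3
across the five disciplines: ordered ✗; linear ✗; affine ✗; relevant ✗; unrestricted ✓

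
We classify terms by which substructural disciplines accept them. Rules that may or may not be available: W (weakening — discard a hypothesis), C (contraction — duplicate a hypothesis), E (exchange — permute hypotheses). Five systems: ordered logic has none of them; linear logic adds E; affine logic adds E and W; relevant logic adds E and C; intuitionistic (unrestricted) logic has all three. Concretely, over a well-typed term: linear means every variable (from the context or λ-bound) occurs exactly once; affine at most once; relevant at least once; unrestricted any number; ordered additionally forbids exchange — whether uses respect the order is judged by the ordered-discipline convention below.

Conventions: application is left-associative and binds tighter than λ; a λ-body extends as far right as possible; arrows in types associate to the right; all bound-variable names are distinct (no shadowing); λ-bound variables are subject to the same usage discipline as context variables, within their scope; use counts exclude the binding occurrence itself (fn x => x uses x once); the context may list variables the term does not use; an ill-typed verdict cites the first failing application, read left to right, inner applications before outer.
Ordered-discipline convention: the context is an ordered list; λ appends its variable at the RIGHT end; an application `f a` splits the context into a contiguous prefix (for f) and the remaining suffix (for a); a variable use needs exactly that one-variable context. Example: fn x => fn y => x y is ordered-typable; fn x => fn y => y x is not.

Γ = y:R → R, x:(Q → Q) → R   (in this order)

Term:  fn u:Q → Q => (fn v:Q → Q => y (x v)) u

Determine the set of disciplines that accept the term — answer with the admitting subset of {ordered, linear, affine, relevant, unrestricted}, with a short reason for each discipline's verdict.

accepted by: ordered, linear, affine, relevant, unrestricted
variable uses: y: 1×, x: 1×, u [bound]: 1×, v [bound]: 1×
left-to-right use order: y, x, v, u
typing: well-typed — term : (Q → Q) → R
ordered: ✓, y, x, u, v once each; derivable with no W/C/E
linear: ✓, exactly-once usage across y, x, u, v
affine: ✓, y, x, u, v: no repeats, contraction unneeded
relevant: ✓, none of y, x, u, v goes unused
unrestricted: ✓, type-checks ((Q → Q) → R) and nothing is barred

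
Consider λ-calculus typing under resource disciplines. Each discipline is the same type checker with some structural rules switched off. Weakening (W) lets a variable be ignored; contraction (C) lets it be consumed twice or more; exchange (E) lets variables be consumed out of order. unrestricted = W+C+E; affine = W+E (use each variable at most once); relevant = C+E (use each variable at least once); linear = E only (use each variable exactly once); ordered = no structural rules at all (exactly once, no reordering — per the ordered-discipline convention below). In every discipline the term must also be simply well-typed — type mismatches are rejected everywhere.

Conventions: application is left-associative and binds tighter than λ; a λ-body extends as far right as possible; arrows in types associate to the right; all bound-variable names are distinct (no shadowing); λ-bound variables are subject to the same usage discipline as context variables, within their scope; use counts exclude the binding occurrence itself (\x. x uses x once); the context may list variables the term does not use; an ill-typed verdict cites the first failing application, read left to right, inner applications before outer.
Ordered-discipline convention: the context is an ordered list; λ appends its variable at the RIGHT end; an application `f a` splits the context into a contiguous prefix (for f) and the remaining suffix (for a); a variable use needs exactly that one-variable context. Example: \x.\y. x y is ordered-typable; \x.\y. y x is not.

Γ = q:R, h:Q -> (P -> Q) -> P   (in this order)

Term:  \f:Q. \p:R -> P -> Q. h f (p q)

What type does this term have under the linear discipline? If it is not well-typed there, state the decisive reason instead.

term : Q -> (R -> P -> Q) -> P
usage: q ×1; h ×1; f (bound) ×1; p (bound) ×1
use order (left to right): h, f, p, q
typing: the term checks, with type Q -> (R -> P -> Q) -> P
summary: ordered ✗, linear ✓, affine ✓, relevant ✓, unrestricted ✓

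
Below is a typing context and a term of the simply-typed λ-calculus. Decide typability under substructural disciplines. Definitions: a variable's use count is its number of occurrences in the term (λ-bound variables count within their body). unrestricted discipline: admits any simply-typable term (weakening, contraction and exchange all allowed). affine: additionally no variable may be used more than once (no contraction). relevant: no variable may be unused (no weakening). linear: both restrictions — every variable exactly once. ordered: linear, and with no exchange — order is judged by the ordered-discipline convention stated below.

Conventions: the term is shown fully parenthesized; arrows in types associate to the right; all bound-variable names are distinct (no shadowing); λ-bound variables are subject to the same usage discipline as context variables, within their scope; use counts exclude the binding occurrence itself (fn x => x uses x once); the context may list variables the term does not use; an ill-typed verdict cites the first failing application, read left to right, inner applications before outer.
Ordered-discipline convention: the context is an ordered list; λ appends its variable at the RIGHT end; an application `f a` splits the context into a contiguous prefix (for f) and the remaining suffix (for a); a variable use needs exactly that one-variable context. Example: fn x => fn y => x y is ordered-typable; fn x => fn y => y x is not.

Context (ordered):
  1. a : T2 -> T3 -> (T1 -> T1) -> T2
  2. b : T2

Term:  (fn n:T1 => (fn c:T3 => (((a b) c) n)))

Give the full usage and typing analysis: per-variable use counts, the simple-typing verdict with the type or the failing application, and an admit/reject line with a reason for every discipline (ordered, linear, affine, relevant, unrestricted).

variable uses: a ×1; b ×1; n [bound] ×1; c [bound] ×1
left-to-right use order: a, b, c, n
typing: ill-typed: an argument T1 mismatches the expected T1 -> T1
ordered: ✗, not simply typable
linear: ✗, fails simple typing
affine: ✗, a type mismatch blocks all five
relevant: ✗, the type mismatch rejects it
unrestricted: ✗, not simply typable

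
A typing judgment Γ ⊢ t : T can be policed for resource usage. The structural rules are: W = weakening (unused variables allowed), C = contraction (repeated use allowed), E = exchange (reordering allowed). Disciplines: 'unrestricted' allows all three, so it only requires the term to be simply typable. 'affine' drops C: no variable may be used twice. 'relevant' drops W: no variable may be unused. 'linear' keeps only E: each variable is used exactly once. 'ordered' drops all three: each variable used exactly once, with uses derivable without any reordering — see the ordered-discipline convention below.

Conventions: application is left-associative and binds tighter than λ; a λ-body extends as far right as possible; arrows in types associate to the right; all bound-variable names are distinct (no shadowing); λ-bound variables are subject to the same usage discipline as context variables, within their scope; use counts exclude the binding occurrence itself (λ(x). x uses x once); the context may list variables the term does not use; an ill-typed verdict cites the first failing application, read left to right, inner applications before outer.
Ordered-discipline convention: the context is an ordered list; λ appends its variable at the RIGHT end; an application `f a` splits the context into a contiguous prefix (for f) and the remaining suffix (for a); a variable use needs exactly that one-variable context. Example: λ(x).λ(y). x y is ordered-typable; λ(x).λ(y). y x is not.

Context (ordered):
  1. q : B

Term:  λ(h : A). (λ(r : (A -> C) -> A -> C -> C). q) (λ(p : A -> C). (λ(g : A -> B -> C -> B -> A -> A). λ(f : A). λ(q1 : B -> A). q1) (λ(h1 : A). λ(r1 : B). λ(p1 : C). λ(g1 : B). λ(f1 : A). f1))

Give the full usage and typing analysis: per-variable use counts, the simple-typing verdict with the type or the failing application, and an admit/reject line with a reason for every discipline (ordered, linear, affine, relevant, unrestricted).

variable uses: q: 1×, h (λ-bound): 0×, r (λ-bound): 0×, p (λ-bound): 0×, g (λ-bound): 0×, f (λ-bound): 0×, q1 (λ-bound): 1×, h1 (λ-bound): 0×, r1 (λ-bound): 0×, p1 (λ-bound): 0×, g1 (λ-bound): 0×, f1 (λ-bound): 1×
use order (left to right): q, q1, f1
typing: ill-typed: argument of type (A -> C) -> A -> (B -> A) -> B -> A where (A -> C) -> A -> C -> C is required
ordered: ✗, a type mismatch blocks all five
linear: ✗, the type mismatch rejects it
affine: ✗, not simply typable
relevant: ✗, fails simple typing
unrestricted: ✗, a type mismatch blocks all five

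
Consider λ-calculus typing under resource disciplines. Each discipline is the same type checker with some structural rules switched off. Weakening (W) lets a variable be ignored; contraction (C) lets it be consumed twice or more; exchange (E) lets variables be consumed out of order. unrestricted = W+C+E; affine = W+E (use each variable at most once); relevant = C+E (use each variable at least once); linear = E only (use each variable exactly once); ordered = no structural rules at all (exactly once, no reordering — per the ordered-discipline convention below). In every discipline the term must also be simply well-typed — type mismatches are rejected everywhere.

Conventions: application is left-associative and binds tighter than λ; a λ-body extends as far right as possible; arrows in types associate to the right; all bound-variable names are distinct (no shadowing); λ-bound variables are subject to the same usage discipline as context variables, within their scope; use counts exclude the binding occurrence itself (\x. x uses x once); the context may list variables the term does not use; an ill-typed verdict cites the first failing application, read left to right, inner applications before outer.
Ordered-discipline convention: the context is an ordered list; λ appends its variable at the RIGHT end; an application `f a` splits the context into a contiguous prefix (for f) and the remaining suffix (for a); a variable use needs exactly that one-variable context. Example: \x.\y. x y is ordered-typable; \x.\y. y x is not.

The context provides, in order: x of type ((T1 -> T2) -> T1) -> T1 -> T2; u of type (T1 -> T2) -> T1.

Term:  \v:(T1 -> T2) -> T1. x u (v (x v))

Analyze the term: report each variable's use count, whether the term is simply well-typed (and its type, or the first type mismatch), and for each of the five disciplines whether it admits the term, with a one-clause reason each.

counts: x: 2×; u: 1×; v (bound): 2×
uses in reading order: x, u, v, x, v
typing: ✓ — ((T1 -> T2) -> T1) -> T2
ordered: ✗, repeated use of x ×2, v ×2
linear: ✗, repeated use of x ×2, v ×2
affine: ✗, repeated use of x ×2, v ×2
relevant: ✓, every one of x, u, v appears
unrestricted: ✓, well-typed at ((T1 -> T2) -> T1) -> T2; no restrictions here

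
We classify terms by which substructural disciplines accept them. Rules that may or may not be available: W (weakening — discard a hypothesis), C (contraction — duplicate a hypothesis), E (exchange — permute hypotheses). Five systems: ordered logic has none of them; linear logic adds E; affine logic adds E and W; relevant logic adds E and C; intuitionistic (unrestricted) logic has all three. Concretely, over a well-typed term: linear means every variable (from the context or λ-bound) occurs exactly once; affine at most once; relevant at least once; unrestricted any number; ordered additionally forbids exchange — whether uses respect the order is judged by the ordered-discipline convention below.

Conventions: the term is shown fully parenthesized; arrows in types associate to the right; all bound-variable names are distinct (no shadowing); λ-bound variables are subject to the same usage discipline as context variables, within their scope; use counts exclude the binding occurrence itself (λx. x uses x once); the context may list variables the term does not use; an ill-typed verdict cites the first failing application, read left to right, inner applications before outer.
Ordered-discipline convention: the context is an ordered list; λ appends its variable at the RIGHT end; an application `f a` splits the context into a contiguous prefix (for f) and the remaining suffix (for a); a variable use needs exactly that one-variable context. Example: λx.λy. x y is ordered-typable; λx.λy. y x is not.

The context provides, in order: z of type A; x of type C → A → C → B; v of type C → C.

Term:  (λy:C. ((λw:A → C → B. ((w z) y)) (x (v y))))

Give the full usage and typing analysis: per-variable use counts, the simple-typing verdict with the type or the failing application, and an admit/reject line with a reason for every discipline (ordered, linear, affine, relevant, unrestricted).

counts: z ×1, x ×1, v ×1, y [bound] ×2, w [bound] ×1
uses in reading order: w, z, y, x, v, y
typing: well-typed — term : C → B
ordered ✗ (y ×2 used more than once (contraction))
linear ✗ (y ×2 used more than once (contraction))
affine ✗ (y ×2 used more than once (contraction))
relevant ✓ (every one of z, x, v, y, w appears)
unrestricted ✓ (simply typable at C → B; W, C, E all held)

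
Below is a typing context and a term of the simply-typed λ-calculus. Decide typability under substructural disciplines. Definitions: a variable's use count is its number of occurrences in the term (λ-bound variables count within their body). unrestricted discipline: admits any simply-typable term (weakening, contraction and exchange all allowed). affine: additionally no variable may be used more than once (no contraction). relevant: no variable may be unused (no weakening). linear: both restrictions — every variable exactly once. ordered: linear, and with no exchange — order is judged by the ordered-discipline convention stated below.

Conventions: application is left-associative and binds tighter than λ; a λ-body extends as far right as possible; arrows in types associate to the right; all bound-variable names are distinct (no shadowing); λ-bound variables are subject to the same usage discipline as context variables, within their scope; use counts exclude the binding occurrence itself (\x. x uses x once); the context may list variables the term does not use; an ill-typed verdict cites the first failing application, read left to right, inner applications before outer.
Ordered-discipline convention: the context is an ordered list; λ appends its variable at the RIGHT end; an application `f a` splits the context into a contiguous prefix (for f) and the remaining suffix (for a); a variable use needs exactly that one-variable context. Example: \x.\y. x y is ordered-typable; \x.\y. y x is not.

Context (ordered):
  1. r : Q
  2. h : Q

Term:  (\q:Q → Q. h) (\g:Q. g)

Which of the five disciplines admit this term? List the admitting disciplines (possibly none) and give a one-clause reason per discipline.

accepted by: affine, unrestricted
use counts: r: 0×, h: 1×, q [bound]: 0×, g [bound]: 1×
order of uses: h, g
typing: well-typed — term : Q
ordered ✗ (r, q never used (weakening))
linear ✗ (r, q never used (weakening))
affine ✓ (no duplicate uses among r, h, q, g)
relevant ✗ (r, q never used (weakening))
unrestricted ✓ (well-typed at Q; no restrictions here)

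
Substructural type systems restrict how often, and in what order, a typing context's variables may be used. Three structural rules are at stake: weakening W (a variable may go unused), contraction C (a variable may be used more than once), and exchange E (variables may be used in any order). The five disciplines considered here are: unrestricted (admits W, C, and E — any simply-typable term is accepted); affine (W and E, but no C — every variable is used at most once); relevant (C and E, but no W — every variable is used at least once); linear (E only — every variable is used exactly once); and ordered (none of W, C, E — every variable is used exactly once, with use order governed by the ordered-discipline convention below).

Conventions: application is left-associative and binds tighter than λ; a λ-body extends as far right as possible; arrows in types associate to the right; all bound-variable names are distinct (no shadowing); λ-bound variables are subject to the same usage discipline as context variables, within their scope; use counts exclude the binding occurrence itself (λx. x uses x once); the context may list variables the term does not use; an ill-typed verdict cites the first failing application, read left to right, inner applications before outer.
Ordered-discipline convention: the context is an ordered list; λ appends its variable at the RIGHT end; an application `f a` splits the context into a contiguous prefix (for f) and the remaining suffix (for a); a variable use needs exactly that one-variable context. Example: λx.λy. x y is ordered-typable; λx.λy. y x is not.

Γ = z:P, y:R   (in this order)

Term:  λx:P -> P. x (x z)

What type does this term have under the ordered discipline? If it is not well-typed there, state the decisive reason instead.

not well-typed under ordered — uses contraction: x ×2; needs weakening: y unused
counts: z ×1, y ×0, x (bound) ×2
left-to-right use order: x, x, z
typing: well-typed — term : (P -> P) -> P
summary: ordered ✗ | linear ✗ | affine ✗ | relevant ✗ | unrestricted ✓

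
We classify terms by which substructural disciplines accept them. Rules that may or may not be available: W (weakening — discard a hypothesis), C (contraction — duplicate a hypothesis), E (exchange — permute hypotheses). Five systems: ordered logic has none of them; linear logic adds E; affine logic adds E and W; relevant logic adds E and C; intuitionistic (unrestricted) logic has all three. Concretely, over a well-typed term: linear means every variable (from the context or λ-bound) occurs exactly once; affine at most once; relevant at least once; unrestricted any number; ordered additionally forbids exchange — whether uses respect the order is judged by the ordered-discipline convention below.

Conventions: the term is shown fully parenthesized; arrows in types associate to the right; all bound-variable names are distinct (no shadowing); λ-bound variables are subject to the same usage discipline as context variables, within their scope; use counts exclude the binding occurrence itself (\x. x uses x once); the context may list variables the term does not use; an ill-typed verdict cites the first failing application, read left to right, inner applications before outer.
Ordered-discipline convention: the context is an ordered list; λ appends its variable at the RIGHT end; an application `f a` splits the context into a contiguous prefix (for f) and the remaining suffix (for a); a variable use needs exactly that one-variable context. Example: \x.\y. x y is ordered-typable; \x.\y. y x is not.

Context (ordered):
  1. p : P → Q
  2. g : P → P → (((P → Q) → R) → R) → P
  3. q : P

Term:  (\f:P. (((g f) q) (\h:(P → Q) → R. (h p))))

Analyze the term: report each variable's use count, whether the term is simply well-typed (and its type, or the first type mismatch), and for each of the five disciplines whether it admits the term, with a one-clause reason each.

use counts: p: 1; g: 1; q: 1; f [bound]: 1; h [bound]: 1
use order (left to right): g, f, q, h, p
typing: the term checks, with type P → P
ordered: ✗, no ordered split (uses run g, f, q, h, p)
linear: ✓, single use per variable (p, g, q, f, h)
affine: ✓, at most one use each (p, g, q, f, h)
relevant: ✓, at least one use each (p, g, q, f, h)
unrestricted: ✓, typability at P → P is all that's needed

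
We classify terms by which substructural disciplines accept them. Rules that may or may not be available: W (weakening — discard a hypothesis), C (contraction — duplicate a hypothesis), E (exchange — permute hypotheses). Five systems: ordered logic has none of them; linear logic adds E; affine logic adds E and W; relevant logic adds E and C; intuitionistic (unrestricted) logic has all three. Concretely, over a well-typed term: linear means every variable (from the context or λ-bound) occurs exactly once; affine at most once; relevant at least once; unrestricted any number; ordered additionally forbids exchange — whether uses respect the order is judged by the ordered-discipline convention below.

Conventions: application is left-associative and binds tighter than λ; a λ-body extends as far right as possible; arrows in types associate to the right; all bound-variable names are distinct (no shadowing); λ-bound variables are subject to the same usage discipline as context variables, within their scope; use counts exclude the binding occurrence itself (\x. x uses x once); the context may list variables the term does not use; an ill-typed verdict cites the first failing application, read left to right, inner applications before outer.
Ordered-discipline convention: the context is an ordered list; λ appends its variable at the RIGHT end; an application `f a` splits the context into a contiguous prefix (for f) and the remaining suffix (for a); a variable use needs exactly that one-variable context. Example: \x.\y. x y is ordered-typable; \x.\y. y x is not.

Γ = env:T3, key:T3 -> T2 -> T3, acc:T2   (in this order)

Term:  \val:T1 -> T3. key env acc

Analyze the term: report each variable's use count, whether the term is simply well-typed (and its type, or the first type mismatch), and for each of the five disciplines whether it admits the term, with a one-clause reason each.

usage: env ×1, key ×1, acc ×1, val (bound) ×0
left-to-right use order: key, env, acc
typing: well-typed at (T1 -> T3) -> T3
ordered ✗ (val never used (weakening))
linear ✗ (val never used (weakening))
affine ✓ (none of env, key, acc, val used more than once)
relevant ✗ (val never used (weakening))
unrestricted ✓ (simply typable at (T1 -> T3) -> T3; W, C, E all held)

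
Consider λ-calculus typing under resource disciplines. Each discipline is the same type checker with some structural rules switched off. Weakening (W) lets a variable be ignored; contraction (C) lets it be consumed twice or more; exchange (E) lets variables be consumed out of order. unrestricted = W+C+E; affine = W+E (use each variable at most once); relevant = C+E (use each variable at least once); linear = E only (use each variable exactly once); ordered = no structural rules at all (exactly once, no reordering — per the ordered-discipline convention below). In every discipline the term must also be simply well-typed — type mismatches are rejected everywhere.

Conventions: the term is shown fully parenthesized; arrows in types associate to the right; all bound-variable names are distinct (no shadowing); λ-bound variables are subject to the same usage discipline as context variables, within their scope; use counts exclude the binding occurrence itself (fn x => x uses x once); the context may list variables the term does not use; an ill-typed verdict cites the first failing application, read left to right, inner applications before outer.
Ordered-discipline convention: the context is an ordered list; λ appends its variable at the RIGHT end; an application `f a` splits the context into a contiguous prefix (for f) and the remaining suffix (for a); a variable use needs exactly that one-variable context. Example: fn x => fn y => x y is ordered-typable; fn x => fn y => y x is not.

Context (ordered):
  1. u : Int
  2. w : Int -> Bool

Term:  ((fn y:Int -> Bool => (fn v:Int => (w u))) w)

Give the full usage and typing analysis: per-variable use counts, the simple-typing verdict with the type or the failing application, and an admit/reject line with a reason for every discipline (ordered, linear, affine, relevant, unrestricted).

counts: u=1; w=2; y [bound]=0; v [bound]=0
order of uses: w, u, w
typing: the term checks, with type Int -> Bool
ordered ✗ (needs contraction — w ×2; unused: y, v — weakening required)
linear ✗ (needs contraction — w ×2; unused: y, v — weakening required)
affine ✗ (needs contraction — w ×2)
relevant ✗ (unused: y, v — weakening required)
unrestricted ✓ (simply typable at Int -> Bool; W, C, E all held)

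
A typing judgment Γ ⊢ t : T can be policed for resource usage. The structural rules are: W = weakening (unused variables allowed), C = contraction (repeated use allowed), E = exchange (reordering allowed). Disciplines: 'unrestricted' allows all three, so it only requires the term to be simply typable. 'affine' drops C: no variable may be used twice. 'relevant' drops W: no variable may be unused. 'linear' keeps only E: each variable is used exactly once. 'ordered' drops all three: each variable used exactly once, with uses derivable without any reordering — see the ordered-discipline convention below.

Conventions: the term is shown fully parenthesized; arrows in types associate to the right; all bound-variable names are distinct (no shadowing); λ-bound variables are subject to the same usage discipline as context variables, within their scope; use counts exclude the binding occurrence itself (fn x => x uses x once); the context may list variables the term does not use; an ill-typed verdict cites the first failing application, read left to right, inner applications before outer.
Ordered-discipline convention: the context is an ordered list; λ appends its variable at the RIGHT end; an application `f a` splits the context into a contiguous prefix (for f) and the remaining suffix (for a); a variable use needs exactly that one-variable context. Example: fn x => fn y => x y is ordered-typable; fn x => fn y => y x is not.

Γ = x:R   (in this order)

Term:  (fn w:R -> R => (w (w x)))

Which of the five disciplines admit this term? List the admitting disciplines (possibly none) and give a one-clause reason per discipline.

admitting disciplines: relevant, unrestricted
use counts: x: 1; w (bound): 2
left-to-right use order: w, w, x
typing: well-typed — term : (R -> R) -> R
ordered: ✗ — uses contraction: w ×2
linear: ✗ — uses contraction: w ×2
affine: ✗ — uses contraction: w ×2
relevant: ✓ — at least one use each (x, w)
unrestricted: ✓ — type-checks ((R -> R) -> R) and nothing is barred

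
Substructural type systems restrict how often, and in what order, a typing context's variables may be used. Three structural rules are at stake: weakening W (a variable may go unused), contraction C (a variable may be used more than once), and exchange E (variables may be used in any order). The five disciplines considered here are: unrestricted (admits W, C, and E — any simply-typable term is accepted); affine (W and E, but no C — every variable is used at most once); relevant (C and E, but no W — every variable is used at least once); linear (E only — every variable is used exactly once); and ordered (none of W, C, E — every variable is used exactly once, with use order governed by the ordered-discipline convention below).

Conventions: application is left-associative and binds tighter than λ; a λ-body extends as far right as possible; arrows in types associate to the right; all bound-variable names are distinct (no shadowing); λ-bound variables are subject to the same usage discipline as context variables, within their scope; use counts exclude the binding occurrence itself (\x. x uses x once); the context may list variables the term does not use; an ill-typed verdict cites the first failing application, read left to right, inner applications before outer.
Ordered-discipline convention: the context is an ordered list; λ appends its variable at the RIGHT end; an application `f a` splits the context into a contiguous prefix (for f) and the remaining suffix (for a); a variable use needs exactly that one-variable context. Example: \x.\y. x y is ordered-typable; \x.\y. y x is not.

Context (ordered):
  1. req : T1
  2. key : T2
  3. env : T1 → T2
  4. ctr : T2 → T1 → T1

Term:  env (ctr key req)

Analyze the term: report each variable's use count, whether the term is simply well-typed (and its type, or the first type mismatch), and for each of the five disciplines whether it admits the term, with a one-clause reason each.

use counts: req=1, key=1, env=1, ctr=1
left-to-right use order: env, ctr, key, req
typing: ✓ — T2
ordered: ✗, use order env, ctr, key, req needs exchange
linear: ✓, each of req, key, env, ctr used exactly once
affine: ✓, req, key, env, ctr: no repeats, contraction unneeded
relevant: ✓, every one of req, key, env, ctr appears
unrestricted: ✓, simply typable at T2; W, C, E all held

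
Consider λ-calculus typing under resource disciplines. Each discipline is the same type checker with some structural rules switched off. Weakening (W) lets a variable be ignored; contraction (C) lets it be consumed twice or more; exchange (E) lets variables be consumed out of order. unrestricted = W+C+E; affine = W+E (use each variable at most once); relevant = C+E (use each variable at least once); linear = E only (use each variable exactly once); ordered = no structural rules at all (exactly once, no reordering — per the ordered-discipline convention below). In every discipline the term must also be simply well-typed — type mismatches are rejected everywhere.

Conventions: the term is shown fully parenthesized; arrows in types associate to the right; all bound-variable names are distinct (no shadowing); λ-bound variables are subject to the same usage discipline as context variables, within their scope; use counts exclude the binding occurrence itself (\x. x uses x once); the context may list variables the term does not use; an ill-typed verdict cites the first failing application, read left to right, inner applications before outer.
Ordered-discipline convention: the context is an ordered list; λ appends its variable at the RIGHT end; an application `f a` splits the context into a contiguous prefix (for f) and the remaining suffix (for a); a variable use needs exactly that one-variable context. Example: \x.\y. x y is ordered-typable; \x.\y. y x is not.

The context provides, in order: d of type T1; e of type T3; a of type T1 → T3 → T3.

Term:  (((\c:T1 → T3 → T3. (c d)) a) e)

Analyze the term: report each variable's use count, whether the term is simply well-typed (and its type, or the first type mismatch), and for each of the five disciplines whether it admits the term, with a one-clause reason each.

usage: d: 1, e: 1, a: 1, c (bound): 1
order of uses: c, d, a, e
typing: well-typed — term : T3
ordered ✗ (no ordered split (uses run c, d, a, e))
linear ✓ (d, e, a, c: one use apiece)
affine ✓ (none of d, e, a, c used more than once)
relevant ✓ (d, e, a, c: all used, weakening unneeded)
unrestricted ✓ (type-checks (T3) and nothing is barred)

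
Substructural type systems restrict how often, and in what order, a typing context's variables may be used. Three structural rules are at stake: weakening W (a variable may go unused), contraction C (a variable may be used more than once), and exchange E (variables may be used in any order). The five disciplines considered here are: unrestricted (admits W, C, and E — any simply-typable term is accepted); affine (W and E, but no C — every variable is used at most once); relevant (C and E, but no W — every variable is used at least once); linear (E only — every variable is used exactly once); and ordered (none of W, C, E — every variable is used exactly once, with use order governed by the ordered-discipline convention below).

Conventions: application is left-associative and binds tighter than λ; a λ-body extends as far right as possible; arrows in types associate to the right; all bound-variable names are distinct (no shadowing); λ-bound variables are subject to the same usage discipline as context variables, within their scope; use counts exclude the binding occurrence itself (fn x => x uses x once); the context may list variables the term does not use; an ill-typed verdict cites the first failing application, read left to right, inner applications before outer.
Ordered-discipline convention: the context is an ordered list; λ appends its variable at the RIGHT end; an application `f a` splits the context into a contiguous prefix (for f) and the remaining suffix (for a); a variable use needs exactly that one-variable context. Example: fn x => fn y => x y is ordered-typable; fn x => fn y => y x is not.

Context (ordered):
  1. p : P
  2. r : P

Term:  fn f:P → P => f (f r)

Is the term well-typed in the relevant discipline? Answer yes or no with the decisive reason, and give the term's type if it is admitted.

no — p never used (weakening)
use counts: p: 0, r: 1, f (λ-bound): 2
use order (left to right): f, f, r
typing: the term checks, with type (P → P) → P
summary: ordered ✗ | linear ✗ | affine ✗ | relevant ✗ | unrestricted ✓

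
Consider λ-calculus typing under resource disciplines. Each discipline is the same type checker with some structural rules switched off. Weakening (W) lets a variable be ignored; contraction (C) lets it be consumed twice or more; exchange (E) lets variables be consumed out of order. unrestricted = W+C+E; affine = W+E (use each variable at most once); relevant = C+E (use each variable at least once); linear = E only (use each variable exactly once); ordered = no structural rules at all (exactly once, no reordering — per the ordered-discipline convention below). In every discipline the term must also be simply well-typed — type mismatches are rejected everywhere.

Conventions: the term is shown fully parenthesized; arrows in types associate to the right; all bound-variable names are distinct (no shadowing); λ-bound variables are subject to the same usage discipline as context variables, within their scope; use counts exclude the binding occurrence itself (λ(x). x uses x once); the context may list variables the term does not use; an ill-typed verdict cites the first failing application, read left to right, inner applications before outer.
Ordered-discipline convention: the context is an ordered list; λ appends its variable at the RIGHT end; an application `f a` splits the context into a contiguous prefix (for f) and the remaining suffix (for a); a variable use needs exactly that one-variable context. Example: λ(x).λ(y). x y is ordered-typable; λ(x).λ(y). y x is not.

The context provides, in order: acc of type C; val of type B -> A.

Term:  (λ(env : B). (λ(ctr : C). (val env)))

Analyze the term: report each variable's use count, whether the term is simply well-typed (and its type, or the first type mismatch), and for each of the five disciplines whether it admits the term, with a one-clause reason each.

counts: acc: 0×; val: 1×; env (bound): 1×; ctr (bound): 0×
uses in reading order: val, env
typing: ✓ — B -> C -> A
ordered: ✗ — unused: acc, ctr — weakening required
linear: ✗ — unused: acc, ctr — weakening required
affine: ✓ — no duplicate uses among acc, val, env, ctr
relevant: ✗ — unused: acc, ctr — weakening required
unrestricted: ✓ — typability at B -> C -> A is all that's needed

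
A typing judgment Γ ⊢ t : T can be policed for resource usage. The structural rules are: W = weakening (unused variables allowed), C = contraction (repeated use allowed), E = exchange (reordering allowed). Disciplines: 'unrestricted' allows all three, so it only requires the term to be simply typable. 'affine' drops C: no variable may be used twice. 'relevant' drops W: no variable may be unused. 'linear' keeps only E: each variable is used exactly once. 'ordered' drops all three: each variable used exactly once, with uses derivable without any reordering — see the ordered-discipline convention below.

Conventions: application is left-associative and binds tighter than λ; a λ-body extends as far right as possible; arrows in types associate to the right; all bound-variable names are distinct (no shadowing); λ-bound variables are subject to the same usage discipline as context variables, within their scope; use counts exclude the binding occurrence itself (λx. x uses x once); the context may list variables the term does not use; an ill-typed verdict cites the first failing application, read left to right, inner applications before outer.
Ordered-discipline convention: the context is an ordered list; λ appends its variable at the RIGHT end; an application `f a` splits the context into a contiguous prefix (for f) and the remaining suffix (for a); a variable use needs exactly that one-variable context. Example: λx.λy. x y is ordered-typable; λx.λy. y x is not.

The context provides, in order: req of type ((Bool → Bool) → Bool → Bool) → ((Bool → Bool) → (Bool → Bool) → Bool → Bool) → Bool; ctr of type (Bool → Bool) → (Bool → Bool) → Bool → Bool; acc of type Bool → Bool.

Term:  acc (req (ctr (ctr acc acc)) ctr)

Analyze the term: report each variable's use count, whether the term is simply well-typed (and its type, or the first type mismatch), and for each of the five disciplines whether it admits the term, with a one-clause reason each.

use counts: req: 1×, ctr: 3×, acc: 3×
left-to-right use order: acc, req, ctr, ctr, acc, acc, ctr
typing: ✓ — Bool
ordered: ✗ — repeated use of ctr ×3, acc ×3
linear: ✗ — repeated use of ctr ×3, acc ×3
affine: ✗ — repeated use of ctr ×3, acc ×3
relevant: ✓ — at least one use each (req, ctr, acc)
unrestricted: ✓ — well-typed at Bool; no restrictions here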